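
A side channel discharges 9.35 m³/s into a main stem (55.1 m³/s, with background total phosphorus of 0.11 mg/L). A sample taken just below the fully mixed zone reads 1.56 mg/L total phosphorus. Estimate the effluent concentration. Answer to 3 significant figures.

Mass balance: 55.10·0.1100 + 9.350·Cₑ = 64.45·1.560
→ Cₑ = (64.45·1.560 − 55.10·0.1100) / 9.350 = 10.10 mg/L.

10.1 mg/L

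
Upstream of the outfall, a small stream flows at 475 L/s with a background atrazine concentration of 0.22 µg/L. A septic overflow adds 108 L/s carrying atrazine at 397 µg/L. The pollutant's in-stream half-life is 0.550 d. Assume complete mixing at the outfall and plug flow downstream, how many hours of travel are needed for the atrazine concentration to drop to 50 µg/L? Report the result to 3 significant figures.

7.39 h

Mass balance: C = (475.0·0.2200 + 108.0·397.0) / 583.0 = 42980/583.0 = 73.72 µg/L.
Half-life 0.550 d → k = ln 2 / 0.550 = 1.260 d⁻¹.
73.72·exp(−k·t) = 50 → t = ln(73.72/50)/k = 26620 s = 7.394 h.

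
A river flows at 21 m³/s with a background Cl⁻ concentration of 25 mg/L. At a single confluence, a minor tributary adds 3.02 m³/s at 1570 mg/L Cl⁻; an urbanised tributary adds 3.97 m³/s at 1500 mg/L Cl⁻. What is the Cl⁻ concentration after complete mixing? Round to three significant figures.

401 mg/L

After mixing, C = (21.00·25.00 + 3.020·1570 + 3.970·1500) / 27.99 = 11220/27.99 = 400.9 mg/L.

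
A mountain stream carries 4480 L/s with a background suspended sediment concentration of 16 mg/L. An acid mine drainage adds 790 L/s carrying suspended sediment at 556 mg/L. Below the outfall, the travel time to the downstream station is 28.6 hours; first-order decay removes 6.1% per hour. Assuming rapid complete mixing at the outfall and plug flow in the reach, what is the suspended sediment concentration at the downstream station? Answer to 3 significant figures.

After mixing, C = (4480·16.00 + 790.0·556.0) / 5270 = 510900/5270 = 96.95 mg/L.
6.1%/h lost → k = −ln(1 − 0.061) = 0.06294 h⁻¹.
First-order decay: C = 96.95·exp(−k·t) = 96.95·0.1653 = 16.02 mg/L.

16.0 mg/L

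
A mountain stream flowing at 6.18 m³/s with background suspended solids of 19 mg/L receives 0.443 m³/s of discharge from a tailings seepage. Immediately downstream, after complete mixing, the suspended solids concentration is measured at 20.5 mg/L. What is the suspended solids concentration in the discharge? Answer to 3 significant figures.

Mass balance: 6.180·19.00 + 0.4430·Cₑ = 6.623·20.50
→ Cₑ = (6.623·20.50 − 6.180·19.00) / 0.4430 = 41.43 mg/L.

41.4 mg/L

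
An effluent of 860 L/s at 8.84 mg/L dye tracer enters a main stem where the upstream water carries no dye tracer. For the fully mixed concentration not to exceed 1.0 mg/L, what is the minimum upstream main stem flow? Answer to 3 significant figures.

Set C_mix = 1.0: (Q·0 + 860.0·8.840) / (Q + 860.0) = 1.0
→ Q = 860.0·(8.840 − 1.0)/(1.0 − 0) = 6742 L/s.

6740 L/s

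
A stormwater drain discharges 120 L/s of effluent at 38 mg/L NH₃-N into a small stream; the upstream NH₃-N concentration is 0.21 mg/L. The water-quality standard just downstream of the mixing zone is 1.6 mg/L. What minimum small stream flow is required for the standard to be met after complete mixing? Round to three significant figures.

3140 L/s

Set C_mix = 1.6: (Q·0.2100 + 120.0·38.00) / (Q + 120.0) = 1.6
→ Q = 120.0·(38.00 − 1.6)/(1.6 − 0.2100) = 3142 L/s.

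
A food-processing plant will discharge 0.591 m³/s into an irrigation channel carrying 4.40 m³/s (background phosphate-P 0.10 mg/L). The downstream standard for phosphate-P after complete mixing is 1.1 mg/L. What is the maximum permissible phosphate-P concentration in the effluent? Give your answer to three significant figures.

At the limit, (Qr·Cr + Qe·Cₑ)/(Qr + Qe) = 1.1:
Cₑ = (4.991·1.1 − 4.400·0.1000) / 0.5910 = 8.545 mg/L.

8.55 mg/L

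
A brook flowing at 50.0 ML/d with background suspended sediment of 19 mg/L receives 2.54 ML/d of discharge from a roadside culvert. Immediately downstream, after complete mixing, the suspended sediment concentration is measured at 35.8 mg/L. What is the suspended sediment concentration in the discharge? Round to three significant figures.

Mass balance: 50.00·19.00 + 2.540·Cₑ = 52.54·35.80
→ Cₑ = (52.54·35.80 − 50.00·19.00) / 2.540 = 366.5 mg/L.

367 mg/L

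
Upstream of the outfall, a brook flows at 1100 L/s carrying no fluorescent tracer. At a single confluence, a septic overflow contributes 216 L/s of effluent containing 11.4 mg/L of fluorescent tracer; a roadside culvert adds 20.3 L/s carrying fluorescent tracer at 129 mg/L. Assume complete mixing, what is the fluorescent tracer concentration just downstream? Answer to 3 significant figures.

3.80 mg/L

After mixing, C = (1100·0 + 216.0·11.40 + 20.30·129.0) / 1336 = 5081/1336 = 3.802 mg/L.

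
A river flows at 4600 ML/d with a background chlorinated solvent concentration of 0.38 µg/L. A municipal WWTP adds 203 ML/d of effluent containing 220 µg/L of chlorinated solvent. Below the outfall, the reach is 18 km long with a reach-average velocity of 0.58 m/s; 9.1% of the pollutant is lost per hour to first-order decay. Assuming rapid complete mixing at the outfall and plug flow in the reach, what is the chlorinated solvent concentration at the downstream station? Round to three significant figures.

4.24 µg/L

After mixing, C = (4600·0.3800 + 203.0·220.0) / 4803 = 46410/4803 = 9.662 µg/L.
Travel time t = 18·1000 / 0.58 = 31030 s = 8.621 h.
9.1%/h lost → k = −ln(1 − 0.091) = 0.09541 h⁻¹.
Applying C = C₀e^(−kt): 9.662 × 0.4393 = 4.245 µg/L.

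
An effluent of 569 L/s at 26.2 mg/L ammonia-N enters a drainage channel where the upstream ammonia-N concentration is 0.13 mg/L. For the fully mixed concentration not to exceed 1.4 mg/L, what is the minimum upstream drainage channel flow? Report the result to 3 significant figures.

Set C_mix = 1.4: (Q·0.1300 + 569.0·26.20) / (Q + 569.0) = 1.4
→ Q = 569.0·(26.20 − 1.4)/(1.4 − 0.1300) = 11110 L/s.

11100 L/s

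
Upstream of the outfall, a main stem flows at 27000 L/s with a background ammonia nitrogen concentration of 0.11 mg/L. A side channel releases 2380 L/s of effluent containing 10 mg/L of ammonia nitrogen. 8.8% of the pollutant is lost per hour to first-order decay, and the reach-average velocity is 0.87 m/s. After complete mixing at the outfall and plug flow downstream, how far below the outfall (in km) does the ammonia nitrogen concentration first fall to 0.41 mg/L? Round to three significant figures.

After mixing, C = (27000·0.1100 + 2380·10.00) / 29380 = 26770/29380 = 0.9112 mg/L.
8.8%/h lost → k = −ln(1 − 0.088) = 0.09212 h⁻¹.
Set 0.9112·exp(−k·t) = 0.41 → t = ln(0.9112/0.41)/k = 31210 s = 8.669 h.
Distance = v·t = 0.87·31210 = 27150 m = 27.15 km.

27.2 km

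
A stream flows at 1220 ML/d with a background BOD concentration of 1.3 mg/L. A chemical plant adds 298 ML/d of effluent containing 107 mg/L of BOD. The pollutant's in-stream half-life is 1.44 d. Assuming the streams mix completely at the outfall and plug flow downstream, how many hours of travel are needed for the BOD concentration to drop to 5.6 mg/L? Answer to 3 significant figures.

Conservation of mass: C = (1220·1.300 + 298.0·107.0) / 1518 = 33470/1518 = 22.05 mg/L.
Half-life 1.44 d → k = ln 2 / 1.44 = 0.4814 d⁻¹.
22.05·exp(−k·t) = 5.6 → t = ln(22.05/5.6)/k = 246000 s = 68.33 h.

68.3 h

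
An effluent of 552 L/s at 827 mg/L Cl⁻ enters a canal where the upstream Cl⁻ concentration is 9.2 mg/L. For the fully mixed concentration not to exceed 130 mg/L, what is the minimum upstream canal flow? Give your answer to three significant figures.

Set C_mix = 130: (Q·9.200 + 552.0·827.0) / (Q + 552.0) = 130
→ Q = 552.0·(827.0 − 130)/(130 − 9.200) = 3185 L/s.

3180 L/s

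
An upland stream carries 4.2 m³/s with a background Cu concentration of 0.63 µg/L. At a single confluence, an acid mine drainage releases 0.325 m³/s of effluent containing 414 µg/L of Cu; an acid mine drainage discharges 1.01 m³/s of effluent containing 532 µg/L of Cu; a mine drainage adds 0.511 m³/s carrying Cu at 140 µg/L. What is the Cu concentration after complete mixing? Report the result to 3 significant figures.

After mixing, C = (4.200·0.6300 + 0.3250·414.0 + 1.010·532.0 + 0.5110·140.0) / 6.046 = 746.1/6.046 = 123.4 µg/L.

123 µg/L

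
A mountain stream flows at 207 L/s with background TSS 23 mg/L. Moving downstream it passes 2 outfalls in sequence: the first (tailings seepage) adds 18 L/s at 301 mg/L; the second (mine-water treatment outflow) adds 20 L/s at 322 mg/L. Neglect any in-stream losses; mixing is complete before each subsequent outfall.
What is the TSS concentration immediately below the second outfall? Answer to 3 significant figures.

After outfall 1: Q = 207.0 + 18.00 = 225.0 L/s; C = (207.0·23.00 + 18.00·301.0)/225.0 = 45.24 mg/L.
After outfall 2: Q = 225.0 + 20.00 = 245.0 L/s; C = (225.0·45.24 + 20.00·322.0)/245.0 = 67.83 mg/L.

67.8 mg/L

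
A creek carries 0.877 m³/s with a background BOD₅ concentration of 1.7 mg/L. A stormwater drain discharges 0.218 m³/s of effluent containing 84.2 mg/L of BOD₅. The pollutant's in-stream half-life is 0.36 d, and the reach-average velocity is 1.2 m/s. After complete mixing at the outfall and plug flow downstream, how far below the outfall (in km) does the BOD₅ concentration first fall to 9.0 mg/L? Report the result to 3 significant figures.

37.7 km

Mass balance: C = (0.8770·1.700 + 0.2180·84.20) / 1.095 = 19.85/1.095 = 18.12 mg/L.
Half-life 0.36 d → k = ln 2 / 0.36 = 1.925 d⁻¹.
Set 18.12·exp(−k·t) = 9.0 → t = ln(18.12/9.0)/k = 31410 s = 8.726 h.
Distance = v·t = 1.2·31410 = 37700 m = 37.70 km.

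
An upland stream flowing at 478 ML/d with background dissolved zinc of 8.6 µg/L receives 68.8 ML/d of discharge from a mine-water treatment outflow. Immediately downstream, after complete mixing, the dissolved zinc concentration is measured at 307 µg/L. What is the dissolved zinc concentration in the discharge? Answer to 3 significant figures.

Mass balance: 478.0·8.600 + 68.80·Cₑ = 546.8·307.0
→ Cₑ = (546.8·307.0 − 478.0·8.600) / 68.80 = 2380 µg/L.

2380 µg/L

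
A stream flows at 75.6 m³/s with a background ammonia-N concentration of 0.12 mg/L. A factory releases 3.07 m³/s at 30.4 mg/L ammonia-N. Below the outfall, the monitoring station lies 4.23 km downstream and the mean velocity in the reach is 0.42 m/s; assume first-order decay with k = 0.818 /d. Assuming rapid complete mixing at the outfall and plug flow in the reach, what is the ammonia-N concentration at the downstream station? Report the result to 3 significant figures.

Mass balance: C = (75.60·0.1200 + 3.070·30.40) / 78.67 = 102.4/78.67 = 1.302 mg/L.
Travel time t = 4.23·1000 / 0.42 = 10070 s = 2.798 h.
After decay, C = 1.302 × e^(−kt) = 1.302 × 0.9091 = 1.183 mg/L.

1.18 mg/L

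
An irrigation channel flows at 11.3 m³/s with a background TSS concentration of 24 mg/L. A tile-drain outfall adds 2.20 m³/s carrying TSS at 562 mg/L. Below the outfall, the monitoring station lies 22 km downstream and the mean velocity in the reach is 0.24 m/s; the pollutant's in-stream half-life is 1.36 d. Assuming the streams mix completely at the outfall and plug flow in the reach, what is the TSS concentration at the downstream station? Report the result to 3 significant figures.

Mixed concentration C = ΣQC/ΣQ = (11.30·24.00 + 2.200·562.0) / 13.50 = 1508/13.50 = 111.7 mg/L.
Travel time t = 22·1000 / 0.24 = 91670 s = 25.46 h.
Half-life 1.36 d → k = ln 2 / 1.36 = 0.5097 d⁻¹.
After decay, C = 111.7 × e^(−kt) = 111.7 × 0.5823 = 65.03 mg/L.

65.0 mg/L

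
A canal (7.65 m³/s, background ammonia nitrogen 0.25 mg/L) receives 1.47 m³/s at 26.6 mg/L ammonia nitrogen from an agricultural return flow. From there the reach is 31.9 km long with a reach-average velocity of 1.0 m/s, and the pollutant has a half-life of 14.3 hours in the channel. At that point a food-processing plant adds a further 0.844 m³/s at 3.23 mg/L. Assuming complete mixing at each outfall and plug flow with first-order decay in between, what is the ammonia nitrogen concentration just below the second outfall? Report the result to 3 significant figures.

2.95 mg/L

Flow-weighted average: C = (7.650·0.2500 + 1.470·26.60) / 9.120 = 41.01/9.120 = 4.497 mg/L; combined flow 9.120 m³/s.
Travel time t = 31.9·1000 / 1.0 = 31900 s = 8.861 h.
Half-life 14.3 h → k = ln 2 / 14.3 = 0.04847 h⁻¹ = 1.163 d⁻¹.
Decay over the reach: 4.497·exp(−kt) = 4.497·0.6508 = 2.927 mg/L.
At the second outfall, C = (9.120·2.927 + 0.8440·3.230) / (9.120 + 0.8440) = 2.953 mg/L.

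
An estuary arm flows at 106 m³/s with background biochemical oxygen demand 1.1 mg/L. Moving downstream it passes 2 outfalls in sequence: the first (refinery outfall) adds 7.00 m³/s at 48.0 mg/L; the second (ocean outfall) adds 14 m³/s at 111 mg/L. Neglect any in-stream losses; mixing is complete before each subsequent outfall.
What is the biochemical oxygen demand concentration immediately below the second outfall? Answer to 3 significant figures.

Outfall 1: combined Q = 113.0 m³/s; C = (106.0·1.100 + 7.000·48.00)/113.0 = 4.005 mg/L.
Outfall 2: combined Q = 127.0 m³/s; C = (113.0·4.005 + 14.00·111.0)/127.0 = 15.80 mg/L.

15.8 mg/L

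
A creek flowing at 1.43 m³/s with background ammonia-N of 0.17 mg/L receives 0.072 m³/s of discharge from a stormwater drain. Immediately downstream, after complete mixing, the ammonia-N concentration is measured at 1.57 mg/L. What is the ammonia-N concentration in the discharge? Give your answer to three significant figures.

29.4 mg/L

Mass balance: 1.430·0.1700 + 0.07200·Cₑ = 1.502·1.570
→ Cₑ = (1.502·1.570 − 1.430·0.1700) / 0.07200 = 29.38 mg/L.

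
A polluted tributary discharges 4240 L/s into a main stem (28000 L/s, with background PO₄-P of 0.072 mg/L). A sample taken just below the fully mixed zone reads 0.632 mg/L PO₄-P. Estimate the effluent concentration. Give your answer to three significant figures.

4.33 mg/L

Mass balance: 28000·0.07200 + 4240·Cₑ = 32240·0.6320
→ Cₑ = (32240·0.6320 − 28000·0.07200) / 4240 = 4.330 mg/L.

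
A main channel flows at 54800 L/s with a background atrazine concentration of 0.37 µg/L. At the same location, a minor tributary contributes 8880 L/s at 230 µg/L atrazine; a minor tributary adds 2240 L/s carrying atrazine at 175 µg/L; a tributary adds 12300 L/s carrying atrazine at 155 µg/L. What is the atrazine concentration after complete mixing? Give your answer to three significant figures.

Conservation of mass: C = (54800·0.3700 + 8880·230.0 + 2240·175.0 + 12300·155.0) / 78220 = 4361000/78220 = 55.76 µg/L.

55.8 µg/L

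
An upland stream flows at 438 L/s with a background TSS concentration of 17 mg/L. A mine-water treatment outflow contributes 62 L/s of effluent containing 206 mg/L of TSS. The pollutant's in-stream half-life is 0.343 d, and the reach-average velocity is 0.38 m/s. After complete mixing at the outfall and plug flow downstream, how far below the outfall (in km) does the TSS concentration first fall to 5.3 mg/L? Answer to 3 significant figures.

Mixed concentration C = ΣQC/ΣQ = (438.0·17.00 + 62.00·206.0) / 500.0 = 20220/500.0 = 40.44 mg/L.
Half-life 0.343 d → k = ln 2 / 0.343 = 2.021 d⁻¹.
Set 40.44·exp(−k·t) = 5.3 → t = ln(40.44/5.3)/k = 86880 s = 24.13 h.
Distance = v·t = 0.38·86880 = 33010 m = 33.01 km.

33.0 km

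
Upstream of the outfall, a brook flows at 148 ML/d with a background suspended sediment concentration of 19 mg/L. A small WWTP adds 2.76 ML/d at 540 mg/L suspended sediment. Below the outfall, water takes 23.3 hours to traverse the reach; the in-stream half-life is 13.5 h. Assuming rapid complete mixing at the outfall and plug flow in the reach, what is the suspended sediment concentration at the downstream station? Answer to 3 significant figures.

8.63 mg/L

Mixed concentration C = ΣQC/ΣQ = (148.0·19.00 + 2.760·540.0) / 150.8 = 4302/150.8 = 28.54 mg/L.
Half-life 13.5 h → k = ln 2 / 13.5 = 0.05134 h⁻¹ = 1.232 d⁻¹.
First-order decay: C = 28.54·exp(−k·t) = 28.54·0.3023 = 8.627 mg/L.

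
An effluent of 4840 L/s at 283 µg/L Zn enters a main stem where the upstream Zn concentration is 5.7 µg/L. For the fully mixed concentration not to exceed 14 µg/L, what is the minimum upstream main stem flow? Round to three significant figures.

157000 L/s

Set C_mix = 14: (Q·5.700 + 4840·283.0) / (Q + 4840) = 14
→ Q = 4840·(283.0 − 14)/(14 − 5.700) = 156900 L/s.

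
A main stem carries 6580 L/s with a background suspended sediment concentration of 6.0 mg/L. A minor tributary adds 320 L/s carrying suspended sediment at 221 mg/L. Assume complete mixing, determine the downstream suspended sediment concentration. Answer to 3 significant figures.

16.0 mg/L

Conservation of mass: C = (6580·6.000 + 320.0·221.0) / 6900 = 110200/6900 = 15.97 mg/L.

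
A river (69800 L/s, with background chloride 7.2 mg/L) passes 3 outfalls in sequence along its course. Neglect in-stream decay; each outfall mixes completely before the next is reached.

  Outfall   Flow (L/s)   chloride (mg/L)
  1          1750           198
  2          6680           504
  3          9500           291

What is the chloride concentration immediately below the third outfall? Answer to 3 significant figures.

79.6 mg/L

After outfall 1: Q = 69800 + 1750 = 71550 L/s; C = (69800·7.200 + 1750·198.0)/71550 = 11.87 mg/L.
After outfall 2: Q = 71550 + 6680 = 78230 L/s; C = (71550·11.87 + 6680·504.0)/78230 = 53.89 mg/L.
After outfall 3: Q = 78230 + 9500 = 87730 L/s; C = (78230·53.89 + 9500·291.0)/87730 = 79.57 mg/L.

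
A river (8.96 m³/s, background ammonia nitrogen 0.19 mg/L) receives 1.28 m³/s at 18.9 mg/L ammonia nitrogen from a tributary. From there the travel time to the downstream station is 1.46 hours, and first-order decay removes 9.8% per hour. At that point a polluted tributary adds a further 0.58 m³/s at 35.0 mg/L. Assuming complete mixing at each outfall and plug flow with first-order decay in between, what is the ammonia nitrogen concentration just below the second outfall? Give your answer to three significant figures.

Conservation of mass: C = (8.960·0.1900 + 1.280·18.90) / 10.24 = 25.89/10.24 = 2.529 mg/L; combined flow 10.24 m³/s.
9.8%/h lost → k = −ln(1 − 0.098) = 0.1031 h⁻¹.
After decay, C = 2.529 × e^(−kt) = 2.529 × 0.8602 = 2.175 mg/L.
At the second outfall, C = (10.24·2.175 + 0.5800·35.00) / (10.24 + 0.5800) = 3.935 mg/L.

3.93 mg/L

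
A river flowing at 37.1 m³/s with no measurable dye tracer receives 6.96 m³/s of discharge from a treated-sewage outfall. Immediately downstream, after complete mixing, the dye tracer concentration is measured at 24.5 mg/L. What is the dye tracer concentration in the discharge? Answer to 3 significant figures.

155 mg/L

Mass balance: 37.10·0 + 6.960·Cₑ = 44.06·24.50
→ Cₑ = (44.06·24.50 − 37.10·0) / 6.960 = 155.1 mg/L.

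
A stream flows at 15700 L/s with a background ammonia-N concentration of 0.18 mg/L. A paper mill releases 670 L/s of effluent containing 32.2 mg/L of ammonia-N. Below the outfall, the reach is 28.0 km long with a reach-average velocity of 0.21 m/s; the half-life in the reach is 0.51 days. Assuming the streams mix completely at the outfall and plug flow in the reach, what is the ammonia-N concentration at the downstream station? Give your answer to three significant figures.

Mixed concentration C = ΣQC/ΣQ = (15700·0.1800 + 670.0·32.20) / 16370 = 24400/16370 = 1.491 mg/L.
Travel time t = 28.0·1000 / 0.21 = 133300 s = 37.04 h.
Half-life 0.51 d → k = ln 2 / 0.51 = 1.359 d⁻¹.
Applying C = C₀e^(−kt): 1.491 × 0.1228 = 0.1830 mg/L.

0.183 mg/L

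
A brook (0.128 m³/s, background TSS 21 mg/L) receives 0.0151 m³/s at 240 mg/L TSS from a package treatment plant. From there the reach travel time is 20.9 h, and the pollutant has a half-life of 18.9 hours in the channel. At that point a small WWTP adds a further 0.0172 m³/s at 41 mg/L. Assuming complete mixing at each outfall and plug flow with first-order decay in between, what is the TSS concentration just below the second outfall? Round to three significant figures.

22.7 mg/L

Flow-weighted average: C = (0.1280·21.00 + 0.01510·240.0) / 0.1431 = 6.312/0.1431 = 44.11 mg/L; combined flow 0.1431 m³/s.
Half-life 18.9 h → k = ln 2 / 18.9 = 0.03667 h⁻¹ = 0.8802 d⁻¹.
Decay over the reach: 44.11·exp(−kt) = 44.11·0.4646 = 20.49 mg/L.
At the second outfall, C = (0.1431·20.49 + 0.01720·41.00) / (0.1431 + 0.01720) = 22.69 mg/L.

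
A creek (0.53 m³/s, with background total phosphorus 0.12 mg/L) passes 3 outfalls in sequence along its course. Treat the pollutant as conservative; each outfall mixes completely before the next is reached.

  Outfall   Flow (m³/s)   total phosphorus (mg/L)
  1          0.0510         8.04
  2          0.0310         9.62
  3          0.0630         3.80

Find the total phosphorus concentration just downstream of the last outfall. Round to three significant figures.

Below outfall 1: Q → 0.5810 m³/s, C = (0.5300·0.1200 + 0.05100·8.040)/0.5810 = 0.8152 mg/L.
Below outfall 2: Q → 0.6120 m³/s, C = (0.5810·0.8152 + 0.03100·9.620)/0.6120 = 1.261 mg/L.
Below outfall 3: Q → 0.6750 m³/s, C = (0.6120·1.261 + 0.06300·3.800)/0.6750 = 1.498 mg/L.

1.50 mg/L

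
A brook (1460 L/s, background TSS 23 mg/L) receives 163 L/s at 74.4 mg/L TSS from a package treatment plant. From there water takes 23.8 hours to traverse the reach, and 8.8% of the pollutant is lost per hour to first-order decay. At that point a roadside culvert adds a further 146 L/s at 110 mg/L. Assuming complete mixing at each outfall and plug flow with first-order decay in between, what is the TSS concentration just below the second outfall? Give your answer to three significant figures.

12.0 mg/L

Mass balance: C = (1460·23.00 + 163.0·74.40) / 1623 = 45710/1623 = 28.16 mg/L; combined flow 1623 L/s.
8.8%/h lost → k = −ln(1 − 0.088) = 0.09212 h⁻¹.
Applying C = C₀e^(−kt): 28.16 × 0.1117 = 3.144 mg/L.
At the second outfall, C = (1623·3.144 + 146.0·110.0) / (1623 + 146.0) = 11.96 mg/L.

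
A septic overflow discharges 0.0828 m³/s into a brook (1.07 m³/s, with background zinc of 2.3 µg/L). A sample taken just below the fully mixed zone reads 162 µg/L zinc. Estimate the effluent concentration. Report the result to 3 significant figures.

Mass balance: 1.070·2.300 + 0.08280·Cₑ = 1.153·162.0
→ Cₑ = (1.153·162.0 − 1.070·2.300) / 0.08280 = 2226 µg/L.

2230 µg/L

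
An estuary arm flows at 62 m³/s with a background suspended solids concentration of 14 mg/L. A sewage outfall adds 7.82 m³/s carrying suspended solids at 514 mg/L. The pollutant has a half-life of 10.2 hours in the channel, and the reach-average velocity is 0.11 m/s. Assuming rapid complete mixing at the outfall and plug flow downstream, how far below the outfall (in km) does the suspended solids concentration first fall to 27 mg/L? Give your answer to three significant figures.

5.55 km

Flow-weighted average: C = (62.00·14.00 + 7.820·514.0) / 69.82 = 4887/69.82 = 70.00 mg/L.
Half-life 10.2 h → k = ln 2 / 10.2 = 0.06796 h⁻¹ = 1.631 d⁻¹.
Set 70.00·exp(−k·t) = 27 → t = ln(70.00/27)/k = 50470 s = 14.02 h.
Distance = v·t = 0.11·50470 = 5552 m = 5.552 km.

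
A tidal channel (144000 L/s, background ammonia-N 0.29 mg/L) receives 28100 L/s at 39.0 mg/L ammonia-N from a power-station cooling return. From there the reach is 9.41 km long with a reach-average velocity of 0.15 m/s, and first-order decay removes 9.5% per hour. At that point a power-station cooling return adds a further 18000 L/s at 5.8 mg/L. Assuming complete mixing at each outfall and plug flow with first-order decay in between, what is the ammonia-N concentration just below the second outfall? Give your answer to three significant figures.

1.60 mg/L

Conservation of mass: C = (144000·0.2900 + 28100·39.00) / 172100 = 1138000/172100 = 6.610 mg/L; combined flow 172100 L/s.
Travel time t = 9.41·1000 / 0.15 = 62730 s = 17.43 h.
9.5%/h lost → k = −ln(1 − 0.095) = 0.09982 h⁻¹.
Applying C = C₀e^(−kt): 6.610 × 0.1756 = 1.161 mg/L.
Second outfall: C = (172100·1.161 + 18000·5.800)/190100 = 1.600 mg/L.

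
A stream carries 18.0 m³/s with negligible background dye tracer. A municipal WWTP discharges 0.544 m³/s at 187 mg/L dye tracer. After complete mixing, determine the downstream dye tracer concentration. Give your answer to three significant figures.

5.49 mg/L

Mixed concentration C = ΣQC/ΣQ = (18.00·0 + 0.5440·187.0) / 18.54 = 101.7/18.54 = 5.486 mg/L.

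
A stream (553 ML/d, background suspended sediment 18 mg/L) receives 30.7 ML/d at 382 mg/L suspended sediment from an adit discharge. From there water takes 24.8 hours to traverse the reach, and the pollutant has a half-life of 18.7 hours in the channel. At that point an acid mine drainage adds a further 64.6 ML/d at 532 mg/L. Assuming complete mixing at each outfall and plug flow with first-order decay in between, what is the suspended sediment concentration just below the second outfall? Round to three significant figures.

After mixing, C = (553.0·18.00 + 30.70·382.0) / 583.7 = 21680/583.7 = 37.14 mg/L; combined flow 583.7 ML/d.
Half-life 18.7 h → k = ln 2 / 18.7 = 0.03707 h⁻¹ = 0.8896 d⁻¹.
First-order decay: C = 37.14·exp(−k·t) = 37.14·0.3988 = 14.81 mg/L.
Second outfall: C = (583.7·14.81 + 64.60·532.0)/648.3 = 66.35 mg/L.

66.3 mg/L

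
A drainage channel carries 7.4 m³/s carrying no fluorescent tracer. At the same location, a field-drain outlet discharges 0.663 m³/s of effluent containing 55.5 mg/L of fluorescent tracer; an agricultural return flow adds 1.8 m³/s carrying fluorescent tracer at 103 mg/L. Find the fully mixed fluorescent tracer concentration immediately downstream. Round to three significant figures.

Conservation of mass: C = (7.400·0 + 0.6630·55.50 + 1.800·103.0) / 9.863 = 222.2/9.863 = 22.53 mg/L.

22.5 mg/L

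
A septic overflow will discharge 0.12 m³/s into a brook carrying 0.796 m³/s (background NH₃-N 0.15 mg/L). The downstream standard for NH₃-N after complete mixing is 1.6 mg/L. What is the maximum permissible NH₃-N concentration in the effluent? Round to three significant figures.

At the limit, (Qr·Cr + Qe·Cₑ)/(Qr + Qe) = 1.6:
Cₑ = (0.9160·1.6 − 0.7960·0.1500) / 0.1200 = 11.22 mg/L.

11.2 mg/L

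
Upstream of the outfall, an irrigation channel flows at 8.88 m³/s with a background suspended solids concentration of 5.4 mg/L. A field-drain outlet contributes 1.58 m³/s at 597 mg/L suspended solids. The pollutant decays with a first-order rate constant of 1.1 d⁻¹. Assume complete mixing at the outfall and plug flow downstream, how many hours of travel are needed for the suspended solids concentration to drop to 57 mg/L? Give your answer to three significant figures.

11.1 h

Mixed concentration C = ΣQC/ΣQ = (8.880·5.400 + 1.580·597.0) / 10.46 = 991.2/10.46 = 94.76 mg/L.
94.76·exp(−k·t) = 57 → t = ln(94.76/57)/k = 39930 s = 11.09 h.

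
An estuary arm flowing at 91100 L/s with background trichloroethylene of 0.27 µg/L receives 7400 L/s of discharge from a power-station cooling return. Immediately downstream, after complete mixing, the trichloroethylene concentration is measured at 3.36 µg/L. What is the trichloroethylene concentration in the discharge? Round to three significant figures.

Mass balance: 91100·0.2700 + 7400·Cₑ = 98500·3.360
→ Cₑ = (98500·3.360 − 91100·0.2700) / 7400 = 41.40 µg/L.

41.4 µg/L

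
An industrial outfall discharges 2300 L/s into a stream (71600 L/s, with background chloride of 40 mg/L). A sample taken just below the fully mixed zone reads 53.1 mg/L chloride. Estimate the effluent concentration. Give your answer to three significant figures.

461 mg/L

Mass balance: 71600·40.00 + 2300·Cₑ = 73900·53.10
→ Cₑ = (73900·53.10 − 71600·40.00) / 2300 = 460.9 mg/L.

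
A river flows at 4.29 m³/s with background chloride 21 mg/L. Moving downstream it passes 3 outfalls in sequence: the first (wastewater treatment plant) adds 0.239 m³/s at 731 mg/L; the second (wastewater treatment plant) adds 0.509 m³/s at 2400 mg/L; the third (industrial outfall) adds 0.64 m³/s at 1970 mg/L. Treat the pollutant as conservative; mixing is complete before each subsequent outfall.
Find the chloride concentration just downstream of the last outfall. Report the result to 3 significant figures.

Outfall 1: combined Q = 4.529 m³/s; C = (4.290·21.00 + 0.2390·731.0)/4.529 = 58.47 mg/L.
Outfall 2: combined Q = 5.038 m³/s; C = (4.529·58.47 + 0.5090·2400)/5.038 = 295.0 mg/L.
Outfall 3: combined Q = 5.678 m³/s; C = (5.038·295.0 + 0.6400·1970)/5.678 = 483.8 mg/L.

484 mg/L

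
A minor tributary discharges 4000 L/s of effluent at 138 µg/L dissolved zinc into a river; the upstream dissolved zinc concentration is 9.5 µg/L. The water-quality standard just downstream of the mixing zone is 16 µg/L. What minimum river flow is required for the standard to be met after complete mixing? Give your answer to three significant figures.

Set C_mix = 16: (Q·9.500 + 4000·138.0) / (Q + 4000) = 16
→ Q = 4000·(138.0 − 16)/(16 − 9.500) = 75080 L/s.

75100 L/s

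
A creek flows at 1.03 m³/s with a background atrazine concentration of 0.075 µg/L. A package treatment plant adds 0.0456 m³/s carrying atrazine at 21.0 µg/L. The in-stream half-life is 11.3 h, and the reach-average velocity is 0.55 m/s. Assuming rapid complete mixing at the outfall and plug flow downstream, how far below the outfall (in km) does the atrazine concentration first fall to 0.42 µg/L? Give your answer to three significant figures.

Flow-weighted average: C = (1.030·0.07500 + 0.04560·21.00) / 1.076 = 1.035/1.076 = 0.9621 µg/L.
Half-life 11.3 h → k = ln 2 / 11.3 = 0.06134 h⁻¹ = 1.472 d⁻¹.
Set 0.9621·exp(−k·t) = 0.42 → t = ln(0.9621/0.42)/k = 48650 s = 13.51 h.
Distance = v·t = 0.55·48650 = 26760 m = 26.76 km.

26.8 km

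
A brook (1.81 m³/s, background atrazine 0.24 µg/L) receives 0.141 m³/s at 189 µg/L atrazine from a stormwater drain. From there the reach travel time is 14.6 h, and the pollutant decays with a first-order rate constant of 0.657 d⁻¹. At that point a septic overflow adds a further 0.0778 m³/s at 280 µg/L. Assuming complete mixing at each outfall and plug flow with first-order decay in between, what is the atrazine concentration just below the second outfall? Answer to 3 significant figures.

After mixing, C = (1.810·0.2400 + 0.1410·189.0) / 1.951 = 27.08/1.951 = 13.88 µg/L; combined flow 1.951 m³/s.
First-order decay: C = 13.88·exp(−k·t) = 13.88·0.6705 = 9.308 µg/L.
At the second outfall, C = (1.951·9.308 + 0.07780·280.0) / (1.951 + 0.07780) = 19.69 µg/L.

19.7 µg/L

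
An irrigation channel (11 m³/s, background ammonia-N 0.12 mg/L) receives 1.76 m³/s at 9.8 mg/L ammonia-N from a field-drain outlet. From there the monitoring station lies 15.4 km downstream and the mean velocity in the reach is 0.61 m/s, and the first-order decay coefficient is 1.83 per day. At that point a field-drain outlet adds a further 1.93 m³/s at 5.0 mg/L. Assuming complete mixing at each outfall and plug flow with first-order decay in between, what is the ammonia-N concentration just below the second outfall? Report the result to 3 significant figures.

Mixed concentration C = ΣQC/ΣQ = (11.00·0.1200 + 1.760·9.800) / 12.76 = 18.57/12.76 = 1.455 mg/L; combined flow 12.76 m³/s.
Travel time t = 15.4·1000 / 0.61 = 25250 s = 7.013 h.
After decay, C = 1.455 × e^(−kt) = 1.455 × 0.5858 = 0.8525 mg/L.
At the second outfall, C = (12.76·0.8525 + 1.930·5.000) / (12.76 + 1.930) = 1.397 mg/L.

1.40 mg/L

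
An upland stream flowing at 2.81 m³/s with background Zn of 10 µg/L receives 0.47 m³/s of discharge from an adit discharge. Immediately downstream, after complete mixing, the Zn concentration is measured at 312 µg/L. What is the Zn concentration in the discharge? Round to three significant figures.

Mass balance: 2.810·10.00 + 0.4700·Cₑ = 3.280·312.0
→ Cₑ = (3.280·312.0 − 2.810·10.00) / 0.4700 = 2118 µg/L.

2120 µg/L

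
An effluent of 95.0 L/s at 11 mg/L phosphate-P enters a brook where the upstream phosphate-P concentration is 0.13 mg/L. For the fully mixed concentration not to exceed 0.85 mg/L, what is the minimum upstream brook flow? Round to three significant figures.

Set C_mix = 0.85: (Q·0.1300 + 95.00·11.00) / (Q + 95.00) = 0.85
→ Q = 95.00·(11.00 − 0.85)/(0.85 − 0.1300) = 1339 L/s.

1340 L/s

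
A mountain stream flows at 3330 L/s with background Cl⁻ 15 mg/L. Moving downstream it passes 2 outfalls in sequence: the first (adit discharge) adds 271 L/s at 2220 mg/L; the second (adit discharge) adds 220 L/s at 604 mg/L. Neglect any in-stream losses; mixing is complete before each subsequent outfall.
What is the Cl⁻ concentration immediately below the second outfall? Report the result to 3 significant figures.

Outfall 1: combined Q = 3601 L/s; C = (3330·15.00 + 271.0·2220)/3601 = 180.9 mg/L.
Outfall 2: combined Q = 3821 L/s; C = (3601·180.9 + 220.0·604.0)/3821 = 205.3 mg/L.

205 mg/L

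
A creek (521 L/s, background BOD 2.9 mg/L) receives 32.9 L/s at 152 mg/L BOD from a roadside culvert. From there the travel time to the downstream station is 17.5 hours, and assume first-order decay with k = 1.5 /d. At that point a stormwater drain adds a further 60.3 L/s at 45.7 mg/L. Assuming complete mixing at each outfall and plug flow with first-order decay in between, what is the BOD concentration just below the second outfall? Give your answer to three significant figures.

8.04 mg/L

Flow-weighted average: C = (521.0·2.900 + 32.90·152.0) / 553.9 = 6512/553.9 = 11.76 mg/L; combined flow 553.9 L/s.
Applying C = C₀e^(−kt): 11.76 × 0.3350 = 3.938 mg/L.
At the second outfall, C = (553.9·3.938 + 60.30·45.70) / (553.9 + 60.30) = 8.038 mg/L.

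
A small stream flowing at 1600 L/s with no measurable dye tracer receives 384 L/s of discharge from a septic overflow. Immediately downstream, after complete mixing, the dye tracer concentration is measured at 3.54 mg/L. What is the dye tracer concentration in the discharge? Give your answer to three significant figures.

Mass balance: 1600·0 + 384.0·Cₑ = 1984·3.540
→ Cₑ = (1984·3.540 − 1600·0) / 384.0 = 18.29 mg/L.

18.3 mg/L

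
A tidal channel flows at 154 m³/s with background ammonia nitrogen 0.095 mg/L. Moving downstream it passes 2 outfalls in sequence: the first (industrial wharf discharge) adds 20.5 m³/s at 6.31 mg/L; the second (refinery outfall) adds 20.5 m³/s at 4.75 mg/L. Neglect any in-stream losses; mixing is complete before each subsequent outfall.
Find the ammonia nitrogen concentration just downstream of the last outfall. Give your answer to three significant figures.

1.24 mg/L

Outfall 1: combined Q = 174.5 m³/s; C = (154.0·0.09500 + 20.50·6.310)/174.5 = 0.8251 mg/L.
Outfall 2: combined Q = 195.0 m³/s; C = (174.5·0.8251 + 20.50·4.750)/195.0 = 1.238 mg/L.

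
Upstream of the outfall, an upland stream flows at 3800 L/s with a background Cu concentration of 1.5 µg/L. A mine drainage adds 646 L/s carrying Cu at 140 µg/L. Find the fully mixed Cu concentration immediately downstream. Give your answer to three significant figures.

Conservation of mass: C = (3800·1.500 + 646.0·140.0) / 4446 = 96140/4446 = 21.62 µg/L.

21.6 µg/L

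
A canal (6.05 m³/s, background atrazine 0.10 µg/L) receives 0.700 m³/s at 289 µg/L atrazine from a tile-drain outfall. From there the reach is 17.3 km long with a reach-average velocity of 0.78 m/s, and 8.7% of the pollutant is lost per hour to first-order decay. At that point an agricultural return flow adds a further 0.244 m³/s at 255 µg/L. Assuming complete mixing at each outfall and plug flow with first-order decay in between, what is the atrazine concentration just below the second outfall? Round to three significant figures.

Mixed concentration C = ΣQC/ΣQ = (6.050·0.1000 + 0.7000·289.0) / 6.750 = 202.9/6.750 = 30.06 µg/L; combined flow 6.750 m³/s.
Travel time t = 17.3·1000 / 0.78 = 22180 s = 6.161 h.
8.7%/h lost → k = −ln(1 − 0.087) = 0.09102 h⁻¹.
Decay over the reach: 30.06·exp(−kt) = 30.06·0.5708 = 17.16 µg/L.
At the second outfall, C = (6.750·17.16 + 0.2440·255.0) / (6.750 + 0.2440) = 25.45 µg/L.

25.5 µg/L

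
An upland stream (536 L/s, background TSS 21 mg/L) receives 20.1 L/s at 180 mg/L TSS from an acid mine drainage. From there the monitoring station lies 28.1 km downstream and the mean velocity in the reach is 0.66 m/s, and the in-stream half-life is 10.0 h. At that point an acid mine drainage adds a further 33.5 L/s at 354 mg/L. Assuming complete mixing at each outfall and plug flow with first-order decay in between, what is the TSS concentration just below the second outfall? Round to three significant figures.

31.2 mg/L

After mixing, C = (536.0·21.00 + 20.10·180.0) / 556.1 = 14870/556.1 = 26.75 mg/L; combined flow 556.1 L/s.
Travel time t = 28.1·1000 / 0.66 = 42580 s = 11.83 h.
Half-life 10.0 h → k = ln 2 / 10.0 = 0.06931 h⁻¹ = 1.664 d⁻¹.
After decay, C = 26.75 × e^(−kt) = 26.75 × 0.4405 = 11.78 mg/L.
At the second outfall, C = (556.1·11.78 + 33.50·354.0) / (556.1 + 33.50) = 31.23 mg/L.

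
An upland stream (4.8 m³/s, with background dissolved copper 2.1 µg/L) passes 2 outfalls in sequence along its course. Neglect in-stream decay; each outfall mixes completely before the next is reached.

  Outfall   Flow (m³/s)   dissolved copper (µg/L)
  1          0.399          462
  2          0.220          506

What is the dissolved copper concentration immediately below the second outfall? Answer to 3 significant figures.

Outfall 1: combined Q = 5.199 m³/s; C = (4.800·2.100 + 0.3990·462.0)/5.199 = 37.40 µg/L.
Outfall 2: combined Q = 5.419 m³/s; C = (5.199·37.40 + 0.2200·506.0)/5.419 = 56.42 µg/L.

56.4 µg/L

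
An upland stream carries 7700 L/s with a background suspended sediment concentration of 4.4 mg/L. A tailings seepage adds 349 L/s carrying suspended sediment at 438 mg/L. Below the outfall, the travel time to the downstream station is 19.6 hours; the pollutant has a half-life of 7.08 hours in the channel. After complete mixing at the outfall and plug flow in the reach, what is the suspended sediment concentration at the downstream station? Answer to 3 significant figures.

3.41 mg/L

Mass balance: C = (7700·4.400 + 349.0·438.0) / 8049 = 186700/8049 = 23.20 mg/L.
Half-life 7.08 h → k = ln 2 / 7.08 = 0.09790 h⁻¹ = 2.350 d⁻¹.
Applying C = C₀e^(−kt): 23.20 × 0.1468 = 3.405 mg/L.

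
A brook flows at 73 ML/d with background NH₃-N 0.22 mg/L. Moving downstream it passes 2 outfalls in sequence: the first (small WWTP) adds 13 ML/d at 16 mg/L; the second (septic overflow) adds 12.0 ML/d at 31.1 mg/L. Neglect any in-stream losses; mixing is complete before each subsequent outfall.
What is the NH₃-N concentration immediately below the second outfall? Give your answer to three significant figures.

Below outfall 1: Q → 86.00 ML/d, C = (73.00·0.2200 + 13.00·16.00)/86.00 = 2.605 mg/L.
Below outfall 2: Q → 98.00 ML/d, C = (86.00·2.605 + 12.00·31.10)/98.00 = 6.094 mg/L.

6.09 mg/L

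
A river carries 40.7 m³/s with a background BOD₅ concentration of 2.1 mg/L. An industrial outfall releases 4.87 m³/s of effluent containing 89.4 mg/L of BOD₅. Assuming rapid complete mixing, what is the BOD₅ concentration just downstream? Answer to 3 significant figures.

11.4 mg/L

Conservation of mass: C = (40.70·2.100 + 4.870·89.40) / 45.57 = 520.8/45.57 = 11.43 mg/L.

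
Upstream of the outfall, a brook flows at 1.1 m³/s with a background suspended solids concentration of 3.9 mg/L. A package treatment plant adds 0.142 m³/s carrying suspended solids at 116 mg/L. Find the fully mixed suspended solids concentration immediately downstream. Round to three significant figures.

16.7 mg/L

Flow-weighted average: C = (1.100·3.900 + 0.1420·116.0) / 1.242 = 20.76/1.242 = 16.72 mg/L.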